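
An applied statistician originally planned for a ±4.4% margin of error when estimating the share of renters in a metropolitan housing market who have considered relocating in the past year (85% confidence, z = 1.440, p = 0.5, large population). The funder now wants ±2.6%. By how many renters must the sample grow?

At ±4.4%: n = 1.440² × 0.2500 / 0.044² ≈ 267.77 → 268.
At ±2.6%: n = 1.440² × 0.2500 / 0.026² ≈ 766.86 → 767.
Additional respondents: 767 − 268 = 499.

499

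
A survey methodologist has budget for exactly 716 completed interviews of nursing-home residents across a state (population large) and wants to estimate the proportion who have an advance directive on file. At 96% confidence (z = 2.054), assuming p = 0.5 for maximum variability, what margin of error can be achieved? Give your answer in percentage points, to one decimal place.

SE(p̂) = √[p(1−p)/n] = √[0.2500/716] = 0.01869.
E = z × SE = 2.054 × 0.01869 = 0.03838, or 3.8 percentage points.

3.8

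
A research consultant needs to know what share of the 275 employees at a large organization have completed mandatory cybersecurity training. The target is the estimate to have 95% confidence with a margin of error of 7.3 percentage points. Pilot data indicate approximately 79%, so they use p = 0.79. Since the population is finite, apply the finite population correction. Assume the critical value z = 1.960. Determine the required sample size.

84

Unadjusted: n₀ = 1.960² × 0.79 × 0.21 / 0.073² ≈ 119.59, so n₀ = 120.
Finite population correction with N = 275: n = n₀ / (1 + (n₀−1)/N) = 120 / (1 + 119/275) = 120 / 1.4327 ≈ 83.76.
Rounding up, n = 84.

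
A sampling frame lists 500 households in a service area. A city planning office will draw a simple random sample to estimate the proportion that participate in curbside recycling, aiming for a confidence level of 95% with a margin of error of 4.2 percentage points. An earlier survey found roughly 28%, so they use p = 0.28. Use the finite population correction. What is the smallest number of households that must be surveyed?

235

For 95% confidence, z = 1.96.
Unadjusted: n₀ = 1.96² × 0.28 × 0.72 / 0.042² ≈ 439.04, so n₀ = 440.
Finite population correction with N = 500: n = n₀ / (1 + (n₀−1)/N) = 440 / (1 + 439/500) = 440 / 1.8780 ≈ 234.29.
Rounding up, n = 235.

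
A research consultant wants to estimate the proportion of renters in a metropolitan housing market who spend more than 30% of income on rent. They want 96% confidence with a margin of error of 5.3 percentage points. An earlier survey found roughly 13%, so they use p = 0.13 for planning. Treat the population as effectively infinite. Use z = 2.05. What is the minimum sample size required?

With p = 0.13, p(1−p) = 0.1131.
n = z²·p(1−p)/E² = 2.05² × 0.1131 / 0.053² = 4.2025 × 0.1131 / 0.002809 ≈ 169.21.
Rounding up gives n = 170.

170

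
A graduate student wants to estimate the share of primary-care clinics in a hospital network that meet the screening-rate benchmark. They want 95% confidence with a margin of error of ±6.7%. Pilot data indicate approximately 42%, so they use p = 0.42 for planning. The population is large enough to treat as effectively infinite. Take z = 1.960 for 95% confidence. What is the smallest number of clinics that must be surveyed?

With p = 0.42, p(1−p) = 0.2436.
n = z²·p(1−p)/E² = 1.960² × 0.2436 / 0.067² = 3.8416 × 0.2436 / 0.004489 ≈ 208.47.
Rounding up gives n = 209.

209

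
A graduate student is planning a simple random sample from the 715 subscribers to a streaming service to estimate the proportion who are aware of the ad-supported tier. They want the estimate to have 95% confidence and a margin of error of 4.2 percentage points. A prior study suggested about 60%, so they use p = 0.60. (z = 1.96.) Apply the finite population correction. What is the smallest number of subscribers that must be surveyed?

Unadjusted: n₀ = 1.96² × 0.60 × 0.40 / 0.042² ≈ 522.67, so n₀ = 523.
Finite population correction with N = 715: n = n₀ / (1 + (n₀−1)/N) = 523 / (1 + 522/715) = 523 / 1.7301 ≈ 302.30.
Rounding up, n = 303.

303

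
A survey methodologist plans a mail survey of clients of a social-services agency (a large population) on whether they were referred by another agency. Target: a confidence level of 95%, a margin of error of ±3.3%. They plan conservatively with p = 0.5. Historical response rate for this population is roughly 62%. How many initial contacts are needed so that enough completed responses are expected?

1423

For 95% confidence, z = 1.96.
Completed interviews needed: n₀ = 1.96² × 0.2500 / 0.033² ≈ 881.91 → 882.
At a 62% response rate, contacts needed = 882 / 0.62 ≈ 1422.58 → 1423.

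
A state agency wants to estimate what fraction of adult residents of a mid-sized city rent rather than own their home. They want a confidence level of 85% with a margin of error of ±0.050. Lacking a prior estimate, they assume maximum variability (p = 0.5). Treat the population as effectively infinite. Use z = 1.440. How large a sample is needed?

208

With p = 0.5, p(1−p) = 0.25.
n = z²·p(1−p)/E² = 1.440² × 0.2500 / 0.050² = 2.0736 × 0.2500 / 0.002500 ≈ 207.36.
Rounding up gives n = 208.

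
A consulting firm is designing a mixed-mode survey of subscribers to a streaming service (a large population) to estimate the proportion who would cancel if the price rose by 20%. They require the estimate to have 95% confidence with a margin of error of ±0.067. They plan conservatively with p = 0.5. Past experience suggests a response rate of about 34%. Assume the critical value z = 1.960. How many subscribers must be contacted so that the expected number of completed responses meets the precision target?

630

Completed interviews needed: n₀ = 1.960² × 0.2500 / 0.067² ≈ 213.95 → 214.
At a 34% response rate, contacts needed = 214 / 0.34 ≈ 629.41 → 630.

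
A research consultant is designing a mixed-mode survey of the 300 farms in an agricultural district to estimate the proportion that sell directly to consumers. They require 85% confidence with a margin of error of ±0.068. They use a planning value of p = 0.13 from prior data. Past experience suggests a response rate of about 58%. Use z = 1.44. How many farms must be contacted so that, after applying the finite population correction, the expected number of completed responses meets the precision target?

Completed interviews needed (unadjusted): n₀ = 1.44² × 0.1131 / 0.068² ≈ 50.72 → 51.
FPC for N = 300: n = 51 / (1 + 50/300) = 51 / 1.1667 ≈ 43.71 → 44.
At a 58% response rate, contacts needed = 44 / 0.58 ≈ 75.86 → 76.

76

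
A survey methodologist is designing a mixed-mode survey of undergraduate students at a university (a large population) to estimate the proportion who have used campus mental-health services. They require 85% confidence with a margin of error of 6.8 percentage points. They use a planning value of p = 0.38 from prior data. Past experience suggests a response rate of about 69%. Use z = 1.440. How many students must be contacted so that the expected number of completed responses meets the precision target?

Completed interviews needed: n₀ = 1.440² × 0.2356 / 0.068² ≈ 105.65 → 106.
At a 69% response rate, contacts needed = 106 / 0.69 ≈ 153.62 → 154.

154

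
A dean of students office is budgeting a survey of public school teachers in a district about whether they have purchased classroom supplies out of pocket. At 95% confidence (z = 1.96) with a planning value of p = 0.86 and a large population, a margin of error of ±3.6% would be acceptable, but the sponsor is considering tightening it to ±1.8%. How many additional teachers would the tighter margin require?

1071

At ±3.6%: n = 1.96² × 0.1204 / 0.036² ≈ 356.89 → 357.
At ±1.8%: n = 1.96² × 0.1204 / 0.018² ≈ 1427.56 → 1428.
Additional respondents: 1428 − 357 = 1071.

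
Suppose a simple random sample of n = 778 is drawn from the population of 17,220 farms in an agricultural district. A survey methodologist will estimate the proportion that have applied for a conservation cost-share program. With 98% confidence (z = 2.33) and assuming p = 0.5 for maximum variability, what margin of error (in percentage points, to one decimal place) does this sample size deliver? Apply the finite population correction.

4.1

Finite-population factor: (N−n)/(N−1) = (17220−778)/(17220−1) = 0.9549.
SE(p̂) = √[p(1−p)/n · (N−n)/(N−1)] = √[0.2500/778 × 0.9549] = 0.01752.
E = z × SE = 2.33 × 0.01752 = 0.04081 ≈ 4.1 percentage points.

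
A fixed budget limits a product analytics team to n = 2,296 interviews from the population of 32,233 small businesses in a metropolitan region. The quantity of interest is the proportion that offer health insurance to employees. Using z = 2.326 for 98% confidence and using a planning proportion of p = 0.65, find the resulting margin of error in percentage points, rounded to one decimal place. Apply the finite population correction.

Finite-population factor: (N−n)/(N−1) = (32233−2296)/(32233−1) = 0.9288.
SE(p̂) = √[p(1−p)/n · (N−n)/(N−1)] = √[0.2275/2296 × 0.9288] = 0.00959.
E = z × SE = 2.326 × 0.00959 = 0.02231 ≈ 2.2 percentage points.

2.2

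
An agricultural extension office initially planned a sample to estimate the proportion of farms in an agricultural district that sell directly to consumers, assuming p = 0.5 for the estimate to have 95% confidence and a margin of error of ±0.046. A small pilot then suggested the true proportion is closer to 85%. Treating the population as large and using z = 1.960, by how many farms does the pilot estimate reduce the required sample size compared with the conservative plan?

Conservative (p = 0.5): n = 1.960² × 0.25 / 0.046² ≈ 453.88 → 454.
Using p = 0.85: p(1−p) = 0.1275, so n = 1.960² × 0.1275 / 0.046² ≈ 231.48 → 232.
Reduction: 454 − 232 = 222.

222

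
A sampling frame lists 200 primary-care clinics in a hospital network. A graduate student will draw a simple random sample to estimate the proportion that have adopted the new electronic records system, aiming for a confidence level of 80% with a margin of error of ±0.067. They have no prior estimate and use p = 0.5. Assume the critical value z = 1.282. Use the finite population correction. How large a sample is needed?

64

Unadjusted: n₀ = 1.282² × 0.50 × 0.50 / 0.067² ≈ 91.53, so n₀ = 92.
Finite population correction with N = 200: n = n₀ / (1 + (n₀−1)/N) = 92 / (1 + 91/200) = 92 / 1.4550 ≈ 63.23.
Rounding up, n = 64.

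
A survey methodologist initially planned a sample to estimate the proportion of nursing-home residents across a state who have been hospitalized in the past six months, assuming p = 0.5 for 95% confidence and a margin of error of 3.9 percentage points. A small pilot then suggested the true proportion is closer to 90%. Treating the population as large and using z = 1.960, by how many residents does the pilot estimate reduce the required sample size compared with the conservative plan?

404

Conservative (p = 0.5): n = 1.960² × 0.25 / 0.039² ≈ 631.43 → 632.
Using p = 0.90: p(1−p) = 0.0900, so n = 1.960² × 0.0900 / 0.039² ≈ 227.31 → 228.
Reduction: 632 − 228 = 404.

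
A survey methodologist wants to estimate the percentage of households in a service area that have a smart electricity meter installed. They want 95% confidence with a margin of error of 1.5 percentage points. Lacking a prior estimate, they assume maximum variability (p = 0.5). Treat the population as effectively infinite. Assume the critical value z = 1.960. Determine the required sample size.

With p = 0.5, p(1−p) = 0.25.
n = z²·p(1−p)/E² = 1.960² × 0.2500 / 0.015² = 3.8416 × 0.2500 / 0.000225 ≈ 4268.44.
Rounding up gives n = 4269.

4269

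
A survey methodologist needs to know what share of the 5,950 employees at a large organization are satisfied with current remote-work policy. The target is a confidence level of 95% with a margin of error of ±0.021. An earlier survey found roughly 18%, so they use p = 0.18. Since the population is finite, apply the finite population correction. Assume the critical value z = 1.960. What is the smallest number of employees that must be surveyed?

1058

Unadjusted: n₀ = 1.960² × 0.18 × 0.82 / 0.021² ≈ 1285.76, so n₀ = 1286.
Finite population correction with N = 5,950: n = n₀ / (1 + (n₀−1)/N) = 1286 / (1 + 1285/5950) = 1286 / 1.2160 ≈ 1057.60.
Rounding up, n = 1058.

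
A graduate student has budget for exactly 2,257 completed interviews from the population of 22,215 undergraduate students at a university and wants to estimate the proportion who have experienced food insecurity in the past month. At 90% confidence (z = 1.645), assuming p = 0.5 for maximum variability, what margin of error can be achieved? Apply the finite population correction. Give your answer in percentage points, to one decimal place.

Finite-population factor: (N−n)/(N−1) = (22215−2257)/(22215−1) = 0.8984.
SE(p̂) = √[p(1−p)/n · (N−n)/(N−1)] = √[0.2500/2257 × 0.8984] = 0.00998.
E = z × SE = 1.645 × 0.00998 = 0.01641 ≈ 1.6 percentage points.

1.6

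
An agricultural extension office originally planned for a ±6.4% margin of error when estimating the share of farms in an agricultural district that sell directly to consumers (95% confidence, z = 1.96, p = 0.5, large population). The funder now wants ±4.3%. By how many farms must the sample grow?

285

At ±6.4%: n = 1.96² × 0.2500 / 0.064² ≈ 234.47 → 235.
At ±4.3%: n = 1.96² × 0.2500 / 0.043² ≈ 519.42 → 520.
Additional respondents: 520 − 235 = 285.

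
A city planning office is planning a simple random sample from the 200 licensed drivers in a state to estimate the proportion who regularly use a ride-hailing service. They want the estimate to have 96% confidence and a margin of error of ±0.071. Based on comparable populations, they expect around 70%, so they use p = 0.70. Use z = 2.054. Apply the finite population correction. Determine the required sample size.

94

Unadjusted: n₀ = 2.054² × 0.70 × 0.30 / 0.071² ≈ 175.75, so n₀ = 176.
Finite population correction with N = 200: n = n₀ / (1 + (n₀−1)/N) = 176 / (1 + 175/200) = 176 / 1.8750 ≈ 93.87.
Rounding up, n = 94.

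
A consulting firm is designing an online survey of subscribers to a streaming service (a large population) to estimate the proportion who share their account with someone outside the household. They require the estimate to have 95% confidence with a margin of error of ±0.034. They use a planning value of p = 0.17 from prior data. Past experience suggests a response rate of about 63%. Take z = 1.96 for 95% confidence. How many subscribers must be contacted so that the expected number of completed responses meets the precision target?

745

Completed interviews needed: n₀ = 1.96² × 0.1411 / 0.034² ≈ 468.90 → 469.
At a 63% response rate, contacts needed = 469 / 0.63 ≈ 744.44 → 745.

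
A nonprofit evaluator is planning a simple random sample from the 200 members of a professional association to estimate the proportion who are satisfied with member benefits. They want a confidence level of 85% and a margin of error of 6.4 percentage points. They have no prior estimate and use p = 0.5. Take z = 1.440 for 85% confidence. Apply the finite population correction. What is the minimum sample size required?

Unadjusted: n₀ = 1.440² × 0.50 × 0.50 / 0.064² ≈ 126.56, so n₀ = 127.
Finite population correction with N = 200: n = n₀ / (1 + (n₀−1)/N) = 127 / (1 + 126/200) = 127 / 1.6300 ≈ 77.91.
Rounding up, n = 78.

78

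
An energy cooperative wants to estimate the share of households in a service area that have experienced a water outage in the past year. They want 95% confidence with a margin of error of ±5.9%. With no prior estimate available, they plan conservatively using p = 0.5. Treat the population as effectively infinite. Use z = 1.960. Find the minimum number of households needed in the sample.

276

With p = 0.5, p(1−p) = 0.25.
n = z²·p(1−p)/E² = 1.960² × 0.2500 / 0.059² = 3.8416 × 0.2500 / 0.003481 ≈ 275.90.
Rounding up gives n = 276.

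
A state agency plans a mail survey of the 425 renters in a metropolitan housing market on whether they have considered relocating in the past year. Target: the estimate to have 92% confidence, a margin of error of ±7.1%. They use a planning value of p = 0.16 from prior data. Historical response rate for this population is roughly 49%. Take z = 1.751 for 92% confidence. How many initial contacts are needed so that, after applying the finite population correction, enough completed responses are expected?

Completed interviews needed (unadjusted): n₀ = 1.751² × 0.1344 / 0.071² ≈ 81.74 → 82.
FPC for N = 425: n = 82 / (1 + 81/425) = 82 / 1.1906 ≈ 68.87 → 69.
At a 49% response rate, contacts needed = 69 / 0.49 ≈ 140.82 → 141.

141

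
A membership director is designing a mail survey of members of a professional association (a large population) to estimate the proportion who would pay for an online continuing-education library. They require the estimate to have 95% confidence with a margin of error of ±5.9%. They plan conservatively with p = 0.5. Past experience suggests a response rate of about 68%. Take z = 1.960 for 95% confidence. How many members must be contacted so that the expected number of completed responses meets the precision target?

406

Completed interviews needed: n₀ = 1.960² × 0.2500 / 0.059² ≈ 275.90 → 276.
At a 68% response rate, contacts needed = 276 / 0.68 ≈ 405.88 → 406.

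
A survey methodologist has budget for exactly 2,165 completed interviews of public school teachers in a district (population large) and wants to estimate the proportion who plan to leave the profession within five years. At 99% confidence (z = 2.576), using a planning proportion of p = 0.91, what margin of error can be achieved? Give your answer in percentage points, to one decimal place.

1.6

SE(p̂) = √[p(1−p)/n] = √[0.0819/2165] = 0.00615.
E = z × SE = 2.576 × 0.00615 = 0.01584, or 1.6 percentage points.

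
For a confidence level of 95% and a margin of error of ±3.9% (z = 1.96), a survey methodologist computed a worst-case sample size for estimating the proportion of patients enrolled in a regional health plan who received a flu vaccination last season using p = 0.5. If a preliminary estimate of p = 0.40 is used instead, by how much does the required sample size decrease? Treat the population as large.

25

Conservative (p = 0.5): n = 1.96² × 0.25 / 0.039² ≈ 631.43 → 632.
Using p = 0.40: p(1−p) = 0.2400, so n = 1.96² × 0.2400 / 0.039² ≈ 606.17 → 607.
Reduction: 632 − 607 = 25.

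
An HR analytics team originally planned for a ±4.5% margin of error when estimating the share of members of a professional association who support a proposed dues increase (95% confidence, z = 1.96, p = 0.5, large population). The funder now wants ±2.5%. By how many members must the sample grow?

At ±4.5%: n = 1.96² × 0.2500 / 0.045² ≈ 474.27 → 475.
At ±2.5%: n = 1.96² × 0.2500 / 0.025² ≈ 1536.64 → 1537.
Additional respondents: 1537 − 475 = 1062.

1062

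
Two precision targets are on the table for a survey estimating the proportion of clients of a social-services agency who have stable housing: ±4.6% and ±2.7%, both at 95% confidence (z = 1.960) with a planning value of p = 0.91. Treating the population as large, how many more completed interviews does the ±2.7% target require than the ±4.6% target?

At ±4.6%: n = 1.960² × 0.0819 / 0.046² ≈ 148.69 → 149.
At ±2.7%: n = 1.960² × 0.0819 / 0.027² ≈ 431.59 → 432.
Additional respondents: 432 − 149 = 283.

283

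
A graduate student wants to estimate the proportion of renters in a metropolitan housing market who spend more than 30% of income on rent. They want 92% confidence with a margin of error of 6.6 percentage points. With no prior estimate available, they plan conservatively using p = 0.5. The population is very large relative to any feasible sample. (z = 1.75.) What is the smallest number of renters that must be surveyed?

176

With p = 0.5, p(1−p) = 0.25.
n = z²·p(1−p)/E² = 1.75² × 0.2500 / 0.066² = 3.0625 × 0.2500 / 0.004356 ≈ 175.76.
Rounding up gives n = 176.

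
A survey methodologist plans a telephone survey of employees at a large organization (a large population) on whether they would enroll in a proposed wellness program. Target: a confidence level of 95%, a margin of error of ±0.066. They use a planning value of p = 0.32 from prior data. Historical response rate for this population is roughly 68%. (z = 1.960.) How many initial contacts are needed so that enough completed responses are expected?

Completed interviews needed: n₀ = 1.960² × 0.2176 / 0.066² ≈ 191.90 → 192.
At a 68% response rate, contacts needed = 192 / 0.68 ≈ 282.35 → 283.

283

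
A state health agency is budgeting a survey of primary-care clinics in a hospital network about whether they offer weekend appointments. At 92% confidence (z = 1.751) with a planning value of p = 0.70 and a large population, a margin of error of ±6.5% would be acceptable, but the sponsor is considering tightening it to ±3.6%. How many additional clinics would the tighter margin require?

344

At ±6.5%: n = 1.751² × 0.2100 / 0.065² ≈ 152.39 → 153.
At ±3.6%: n = 1.751² × 0.2100 / 0.036² ≈ 496.81 → 497.
Additional respondents: 497 − 153 = 344.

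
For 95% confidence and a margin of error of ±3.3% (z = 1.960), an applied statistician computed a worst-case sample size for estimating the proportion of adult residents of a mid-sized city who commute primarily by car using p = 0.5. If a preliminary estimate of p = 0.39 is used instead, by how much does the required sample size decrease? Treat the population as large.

42

Conservative (p = 0.5): n = 1.960² × 0.25 / 0.033² ≈ 881.91 → 882.
Using p = 0.39: p(1−p) = 0.2379, so n = 1.960² × 0.2379 / 0.033² ≈ 839.23 → 840.
Reduction: 882 − 840 = 42.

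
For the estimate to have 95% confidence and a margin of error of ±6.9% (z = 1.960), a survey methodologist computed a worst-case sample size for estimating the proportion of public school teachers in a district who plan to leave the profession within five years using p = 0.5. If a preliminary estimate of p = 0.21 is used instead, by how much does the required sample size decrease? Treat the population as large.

Conservative (p = 0.5): n = 1.960² × 0.25 / 0.069² ≈ 201.72 → 202.
Using p = 0.21: p(1−p) = 0.1659, so n = 1.960² × 0.1659 / 0.069² ≈ 133.86 → 134.
Reduction: 202 − 134 = 68.

68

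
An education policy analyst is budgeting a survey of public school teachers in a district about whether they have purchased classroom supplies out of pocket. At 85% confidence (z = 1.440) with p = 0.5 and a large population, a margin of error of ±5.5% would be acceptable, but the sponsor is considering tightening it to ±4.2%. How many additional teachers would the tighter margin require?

122

At ±5.5%: n = 1.440² × 0.2500 / 0.055² ≈ 171.37 → 172.
At ±4.2%: n = 1.440² × 0.2500 / 0.042² ≈ 293.88 → 294.
Additional respondents: 294 − 172 = 122.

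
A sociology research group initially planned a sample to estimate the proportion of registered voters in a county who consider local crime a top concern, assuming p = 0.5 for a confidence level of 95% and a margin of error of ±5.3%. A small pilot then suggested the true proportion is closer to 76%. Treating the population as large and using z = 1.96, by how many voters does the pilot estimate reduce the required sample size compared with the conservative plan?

Conservative (p = 0.5): n = 1.96² × 0.25 / 0.053² ≈ 341.90 → 342.
Using p = 0.76: p(1−p) = 0.1824, so n = 1.96² × 0.1824 / 0.053² ≈ 249.45 → 250.
Reduction: 342 − 250 = 92.

92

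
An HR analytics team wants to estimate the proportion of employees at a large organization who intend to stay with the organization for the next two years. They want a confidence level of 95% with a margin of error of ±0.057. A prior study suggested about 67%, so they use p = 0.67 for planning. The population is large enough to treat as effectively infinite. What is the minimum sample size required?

262

For 95% confidence, z = 1.960.
With p = 0.67, p(1−p) = 0.2211.
n = z²·p(1−p)/E² = 1.960² × 0.2211 / 0.057² = 3.8416 × 0.2211 / 0.003249 ≈ 261.43.
Rounding up gives n = 262.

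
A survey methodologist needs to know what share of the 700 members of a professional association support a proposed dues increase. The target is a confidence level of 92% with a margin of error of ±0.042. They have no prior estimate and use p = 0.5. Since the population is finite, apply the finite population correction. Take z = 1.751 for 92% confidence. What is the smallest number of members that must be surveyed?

Unadjusted: n₀ = 1.751² × 0.50 × 0.50 / 0.042² ≈ 434.52, so n₀ = 435.
Finite population correction with N = 700: n = n₀ / (1 + (n₀−1)/N) = 435 / (1 + 434/700) = 435 / 1.6200 ≈ 268.52.
Rounding up, n = 269.

269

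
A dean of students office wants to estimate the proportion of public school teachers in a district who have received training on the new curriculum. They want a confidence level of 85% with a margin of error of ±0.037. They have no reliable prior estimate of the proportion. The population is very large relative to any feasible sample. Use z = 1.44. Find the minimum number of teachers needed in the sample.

379

With no prior estimate, use p = 0.5, giving p(1−p) = 0.25.
n = z²·p(1−p)/E² = 1.44² × 0.2500 / 0.037² = 2.0736 × 0.2500 / 0.001369 ≈ 378.67.
Rounding up gives n = 379.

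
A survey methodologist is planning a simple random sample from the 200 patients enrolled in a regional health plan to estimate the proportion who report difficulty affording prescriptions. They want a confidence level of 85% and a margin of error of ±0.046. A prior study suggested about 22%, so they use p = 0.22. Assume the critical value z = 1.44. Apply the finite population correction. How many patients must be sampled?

92

Unadjusted: n₀ = 1.44² × 0.22 × 0.78 / 0.046² ≈ 168.16, so n₀ = 169.
Finite population correction with N = 200: n = n₀ / (1 + (n₀−1)/N) = 169 / (1 + 168/200) = 169 / 1.8400 ≈ 91.85.
Rounding up, n = 92.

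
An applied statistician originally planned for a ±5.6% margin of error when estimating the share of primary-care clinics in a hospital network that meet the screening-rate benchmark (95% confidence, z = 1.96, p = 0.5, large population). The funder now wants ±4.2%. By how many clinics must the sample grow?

238

At ±5.6%: n = 1.96² × 0.2500 / 0.056² ≈ 306.25 → 307.
At ±4.2%: n = 1.96² × 0.2500 / 0.042² ≈ 544.44 → 545.
Additional respondents: 545 − 307 = 238.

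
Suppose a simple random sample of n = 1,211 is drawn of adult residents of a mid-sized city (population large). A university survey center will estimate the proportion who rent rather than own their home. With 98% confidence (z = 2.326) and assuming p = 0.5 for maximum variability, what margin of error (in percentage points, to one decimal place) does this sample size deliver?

3.3

SE(p̂) = √[p(1−p)/n] = √[0.2500/1211] = 0.01437.
E = z × SE = 2.326 × 0.01437 = 0.03342, or 3.3 percentage points.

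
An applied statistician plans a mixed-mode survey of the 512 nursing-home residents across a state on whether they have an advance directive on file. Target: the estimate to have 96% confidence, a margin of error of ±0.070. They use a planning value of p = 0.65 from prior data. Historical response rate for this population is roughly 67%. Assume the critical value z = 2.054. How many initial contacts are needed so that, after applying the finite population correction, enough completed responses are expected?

212

Completed interviews needed (unadjusted): n₀ = 2.054² × 0.2275 / 0.070² ≈ 195.88 → 196.
FPC for N = 512: n = 196 / (1 + 195/512) = 196 / 1.3809 ≈ 141.94 → 142.
At a 67% response rate, contacts needed = 142 / 0.67 ≈ 211.94 → 212.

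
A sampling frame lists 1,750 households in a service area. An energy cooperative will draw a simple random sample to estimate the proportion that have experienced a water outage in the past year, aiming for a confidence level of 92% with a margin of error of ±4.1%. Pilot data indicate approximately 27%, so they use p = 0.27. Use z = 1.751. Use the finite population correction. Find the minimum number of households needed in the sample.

Unadjusted: n₀ = 1.751² × 0.27 × 0.73 / 0.041² ≈ 359.49, so n₀ = 360.
Finite population correction with N = 1,750: n = n₀ / (1 + (n₀−1)/N) = 360 / (1 + 359/1750) = 360 / 1.2051 ≈ 298.72.
Rounding up, n = 299.

299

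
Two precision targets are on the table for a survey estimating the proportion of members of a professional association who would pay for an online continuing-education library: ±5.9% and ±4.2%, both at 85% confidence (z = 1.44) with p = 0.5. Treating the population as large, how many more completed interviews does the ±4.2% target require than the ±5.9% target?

145

At ±5.9%: n = 1.44² × 0.2500 / 0.059² ≈ 148.92 → 149.
At ±4.2%: n = 1.44² × 0.2500 / 0.042² ≈ 293.88 → 294.
Additional respondents: 294 − 149 = 145.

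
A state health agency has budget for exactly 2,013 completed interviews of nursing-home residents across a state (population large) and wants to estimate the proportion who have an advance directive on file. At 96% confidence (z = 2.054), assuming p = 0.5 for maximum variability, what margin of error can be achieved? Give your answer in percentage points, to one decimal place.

2.3

SE(p̂) = √[p(1−p)/n] = √[0.2500/2013] = 0.01114.
E = z × SE = 2.054 × 0.01114 = 0.02289, or 2.3 percentage points.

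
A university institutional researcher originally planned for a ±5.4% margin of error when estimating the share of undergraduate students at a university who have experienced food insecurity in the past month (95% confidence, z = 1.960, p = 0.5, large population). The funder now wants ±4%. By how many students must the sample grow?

At ±5.4%: n = 1.960² × 0.2500 / 0.054² ≈ 329.36 → 330.
At ±4%: n = 1.960² × 0.2500 / 0.040² ≈ 600.25 → 601.
Additional respondents: 601 − 330 = 271.

271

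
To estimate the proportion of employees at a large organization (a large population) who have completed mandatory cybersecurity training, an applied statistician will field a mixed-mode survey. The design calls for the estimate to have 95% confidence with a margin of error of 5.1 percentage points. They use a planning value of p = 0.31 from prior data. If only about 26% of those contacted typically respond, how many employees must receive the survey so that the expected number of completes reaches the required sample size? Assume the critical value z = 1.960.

Completed interviews needed: n₀ = 1.960² × 0.2139 / 0.051² ≈ 315.92 → 316.
At a 26% response rate, contacts needed = 316 / 0.26 ≈ 1215.38 → 1216.

1216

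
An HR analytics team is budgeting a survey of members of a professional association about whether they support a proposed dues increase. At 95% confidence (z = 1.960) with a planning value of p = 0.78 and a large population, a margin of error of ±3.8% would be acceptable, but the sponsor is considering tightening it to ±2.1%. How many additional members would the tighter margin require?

At ±3.8%: n = 1.960² × 0.1716 / 0.038² ≈ 456.52 → 457.
At ±2.1%: n = 1.960² × 0.1716 / 0.021² ≈ 1494.83 → 1495.
Additional respondents: 1495 − 457 = 1038.

1038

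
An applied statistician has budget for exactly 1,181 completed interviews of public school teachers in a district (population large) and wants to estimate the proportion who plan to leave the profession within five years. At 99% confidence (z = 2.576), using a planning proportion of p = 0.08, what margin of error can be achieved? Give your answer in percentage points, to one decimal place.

SE(p̂) = √[p(1−p)/n] = √[0.0736/1181] = 0.00789.
E = z × SE = 2.576 × 0.00789 = 0.02034, or 2.0 percentage points.

2.0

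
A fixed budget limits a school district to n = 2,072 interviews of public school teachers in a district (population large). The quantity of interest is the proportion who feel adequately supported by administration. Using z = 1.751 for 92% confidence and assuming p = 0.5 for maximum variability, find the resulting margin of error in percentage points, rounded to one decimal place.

1.9

SE(p̂) = √[p(1−p)/n] = √[0.2500/2072] = 0.01098.
E = z × SE = 1.751 × 0.01098 = 0.01923, or 1.9 percentage points.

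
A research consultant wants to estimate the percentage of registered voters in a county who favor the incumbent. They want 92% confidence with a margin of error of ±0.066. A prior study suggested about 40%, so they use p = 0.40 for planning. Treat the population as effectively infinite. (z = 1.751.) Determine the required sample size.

With p = 0.40, p(1−p) = 0.2400.
n = z²·p(1−p)/E² = 1.751² × 0.2400 / 0.066² = 3.0660 × 0.2400 / 0.004356 ≈ 168.93.
Rounding up gives n = 169.

169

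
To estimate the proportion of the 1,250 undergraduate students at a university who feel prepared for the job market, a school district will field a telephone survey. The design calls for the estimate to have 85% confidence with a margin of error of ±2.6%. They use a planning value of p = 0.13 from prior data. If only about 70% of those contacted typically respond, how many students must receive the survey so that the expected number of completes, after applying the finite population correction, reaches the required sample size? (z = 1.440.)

Completed interviews needed (unadjusted): n₀ = 1.440² × 0.1131 / 0.026² ≈ 346.93 → 347.
FPC for N = 1,250: n = 347 / (1 + 346/1250) = 347 / 1.2768 ≈ 271.77 → 272.
At a 70% response rate, contacts needed = 272 / 0.70 ≈ 388.57 → 389.

389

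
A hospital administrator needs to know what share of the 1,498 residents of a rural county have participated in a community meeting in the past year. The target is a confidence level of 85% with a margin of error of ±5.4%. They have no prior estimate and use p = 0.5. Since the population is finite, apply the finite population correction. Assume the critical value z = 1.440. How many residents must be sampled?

Unadjusted: n₀ = 1.440² × 0.50 × 0.50 / 0.054² ≈ 177.78, so n₀ = 178.
Finite population correction with N = 1,498: n = n₀ / (1 + (n₀−1)/N) = 178 / (1 + 177/1498) = 178 / 1.1182 ≈ 159.19.
Rounding up, n = 160.

160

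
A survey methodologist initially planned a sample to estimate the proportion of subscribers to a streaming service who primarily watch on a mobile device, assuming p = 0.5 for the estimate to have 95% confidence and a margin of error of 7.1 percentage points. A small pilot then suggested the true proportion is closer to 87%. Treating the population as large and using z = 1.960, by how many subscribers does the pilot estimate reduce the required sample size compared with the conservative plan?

104

Conservative (p = 0.5): n = 1.960² × 0.25 / 0.071² ≈ 190.52 → 191.
Using p = 0.87: p(1−p) = 0.1131, so n = 1.960² × 0.1131 / 0.071² ≈ 86.19 → 87.
Reduction: 191 − 87 = 104.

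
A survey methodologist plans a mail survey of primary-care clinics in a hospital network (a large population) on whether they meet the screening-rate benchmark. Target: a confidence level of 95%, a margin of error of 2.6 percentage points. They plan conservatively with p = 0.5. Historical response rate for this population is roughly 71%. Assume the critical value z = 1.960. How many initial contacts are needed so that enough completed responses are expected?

Completed interviews needed: n₀ = 1.960² × 0.2500 / 0.026² ≈ 1420.71 → 1421.
At a 71% response rate, contacts needed = 1421 / 0.71 ≈ 2001.41 → 2002.

2002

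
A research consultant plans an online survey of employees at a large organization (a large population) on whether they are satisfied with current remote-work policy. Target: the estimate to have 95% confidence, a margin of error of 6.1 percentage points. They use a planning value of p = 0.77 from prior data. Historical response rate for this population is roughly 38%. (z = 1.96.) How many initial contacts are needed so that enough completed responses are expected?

Completed interviews needed: n₀ = 1.96² × 0.1771 / 0.061² ≈ 182.84 → 183.
At a 38% response rate, contacts needed = 183 / 0.38 ≈ 481.58 → 482.

482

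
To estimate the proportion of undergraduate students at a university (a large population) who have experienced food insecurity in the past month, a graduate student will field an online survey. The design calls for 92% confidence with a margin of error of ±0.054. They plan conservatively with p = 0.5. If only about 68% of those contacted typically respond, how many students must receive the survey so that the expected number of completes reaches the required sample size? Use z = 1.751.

387

Completed interviews needed: n₀ = 1.751² × 0.2500 / 0.054² ≈ 262.86 → 263.
At a 68% response rate, contacts needed = 263 / 0.68 ≈ 386.76 → 387.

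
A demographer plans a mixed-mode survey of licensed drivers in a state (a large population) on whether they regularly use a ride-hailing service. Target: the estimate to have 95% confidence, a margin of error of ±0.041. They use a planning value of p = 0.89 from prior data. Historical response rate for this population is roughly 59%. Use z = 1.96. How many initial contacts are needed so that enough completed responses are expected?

380

Completed interviews needed: n₀ = 1.96² × 0.0979 / 0.041² ≈ 223.73 → 224.
At a 59% response rate, contacts needed = 224 / 0.59 ≈ 379.66 → 380.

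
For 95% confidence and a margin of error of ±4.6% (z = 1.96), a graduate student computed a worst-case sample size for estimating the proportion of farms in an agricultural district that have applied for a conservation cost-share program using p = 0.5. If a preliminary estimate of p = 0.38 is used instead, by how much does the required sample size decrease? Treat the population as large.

26

Conservative (p = 0.5): n = 1.96² × 0.25 / 0.046² ≈ 453.88 → 454.
Using p = 0.38: p(1−p) = 0.2356, so n = 1.96² × 0.2356 / 0.046² ≈ 427.73 → 428.
Reduction: 454 − 428 = 26.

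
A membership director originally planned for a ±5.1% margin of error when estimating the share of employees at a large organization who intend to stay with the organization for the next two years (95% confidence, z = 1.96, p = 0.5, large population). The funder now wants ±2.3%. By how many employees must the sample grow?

At ±5.1%: n = 1.96² × 0.2500 / 0.051² ≈ 369.24 → 370.
At ±2.3%: n = 1.96² × 0.2500 / 0.023² ≈ 1815.50 → 1816.
Additional respondents: 1816 − 370 = 1446.

1446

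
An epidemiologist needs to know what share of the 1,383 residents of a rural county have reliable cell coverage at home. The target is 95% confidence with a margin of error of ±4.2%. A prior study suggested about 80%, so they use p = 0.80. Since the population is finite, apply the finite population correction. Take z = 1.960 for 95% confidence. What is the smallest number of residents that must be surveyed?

279

Unadjusted: n₀ = 1.960² × 0.80 × 0.20 / 0.042² ≈ 348.44, so n₀ = 349.
Finite population correction with N = 1,383: n = n₀ / (1 + (n₀−1)/N) = 349 / (1 + 348/1383) = 349 / 1.2516 ≈ 278.84.
Rounding up, n = 279.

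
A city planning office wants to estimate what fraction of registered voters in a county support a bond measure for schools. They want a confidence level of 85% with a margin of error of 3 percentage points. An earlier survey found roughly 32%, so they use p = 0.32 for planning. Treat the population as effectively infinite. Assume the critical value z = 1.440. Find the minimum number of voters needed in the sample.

With p = 0.32, p(1−p) = 0.2176.
n = z²·p(1−p)/E² = 1.440² × 0.2176 / 0.030² = 2.0736 × 0.2176 / 0.000900 ≈ 501.35.
Rounding up gives n = 502.

502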